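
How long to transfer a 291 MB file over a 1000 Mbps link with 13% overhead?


Effective throughput = 1000 * (1 - 13/100) = 870 Mbps
File size in Mb = 291 * 8 = 2328 Mb
Time = 2328 / 870
Time = 2.6759 seconds


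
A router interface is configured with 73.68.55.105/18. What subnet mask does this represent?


/18 means 18 network bits, 14 host bits
Binary: 11111111111111111100000000000000
Mask: 255.255.192.0


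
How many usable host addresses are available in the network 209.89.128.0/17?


Host bits = 32 - 17 = 15
Total addresses = 2^15 = 32768
Usable = total - 2 (network and broadcast)
Usable hosts: 32766


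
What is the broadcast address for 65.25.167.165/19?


Network: 65.25.160.0/19
Host bits = 13
Set all host bits to 1:
Broadcast: 65.25.191.255


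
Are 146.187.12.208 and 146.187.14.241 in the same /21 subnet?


Mask: 255.255.248.0
146.187.12.208 AND mask = 146.187.8.0
146.187.14.241 AND mask = 146.187.8.0
Yes, same subnet (146.187.8.0)


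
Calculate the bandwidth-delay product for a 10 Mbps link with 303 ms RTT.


BDP = bandwidth * RTT
= 10 Mbps * 303 ms
= 10 * 1e6 * 303 / 1000 bits
= 3030000 bits
= 378750 bytes
= 369.873 KB
BDP = 3030000 bits (378750 bytes)


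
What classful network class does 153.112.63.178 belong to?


First octet: 153
Binary: 10011001
10xxxxxx -> Class B (128-191)
Class B, default mask 255.255.0.0 (/16)


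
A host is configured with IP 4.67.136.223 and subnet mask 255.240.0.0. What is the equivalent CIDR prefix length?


Binary: 11111111.11110000.00000000.00000000
Count leading 1s
Prefix: /12


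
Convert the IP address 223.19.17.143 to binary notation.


223 = 11011111
19 = 00010011
17 = 00010001
143 = 10001111
Binary: 11011111.00010011.00010001.10001111


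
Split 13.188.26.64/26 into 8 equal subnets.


New prefix = 26 + 3 = 29
Each subnet has 8 addresses
  13.188.26.64/29
  13.188.26.72/29
  13.188.26.80/29
  13.188.26.88/29
  13.188.26.96/29
  13.188.26.104/29
  13.188.26.112/29
  13.188.26.120/29
Subnets: 13.188.26.64/29, 13.188.26.72/29, 13.188.26.80/29, 13.188.26.88/29, 13.188.26.96/29, 13.188.26.104/29, 13.188.26.112/29, 13.188.26.120/29


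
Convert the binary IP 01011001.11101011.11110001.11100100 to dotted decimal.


01011001 = 89
11101011 = 235
11110001 = 241
11100100 = 228
IP: 89.235.241.228


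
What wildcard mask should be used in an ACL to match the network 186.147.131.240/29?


Subnet mask: 255.255.255.248
Wildcard = 255.255.255.255 - subnet mask
255 - 255 = 0
255 - 255 = 0
255 - 255 = 0
255 - 248 = 7
Wildcard: 0.0.0.7


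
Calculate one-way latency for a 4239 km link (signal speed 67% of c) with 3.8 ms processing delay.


Speed = 0.67 * 3e5 km/s = 201000 km/s
Propagation delay = 4239 / 201000 = 0.0211 s = 21.0896 ms
Processing delay = 3.8 ms
Total one-way latency = 24.8896 ms


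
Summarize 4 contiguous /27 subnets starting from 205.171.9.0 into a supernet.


Original prefix: /27
Number of subnets: 4 = 2^2
New prefix = 27 - 2 = 25
Supernet: 205.171.9.0/25


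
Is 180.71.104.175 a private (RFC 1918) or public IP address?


RFC 1918 private ranges:
  10.0.0.0/8 (10.0.0.0 - 10.255.255.255)
  172.16.0.0/12 (172.16.0.0 - 172.31.255.255)
  192.168.0.0/16 (192.168.0.0 - 192.168.255.255)
Public (not in any RFC 1918 range)


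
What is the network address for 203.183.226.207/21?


IP:   11001011.10110111.11100010.11001111
Mask: 11111111.11111111.11111000.00000000
AND operation:
Net:  11001011.10110111.11100000.00000000
Network: 203.183.224.0/21


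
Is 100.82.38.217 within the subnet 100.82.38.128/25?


Subnet network: 100.82.38.128
Test IP AND mask: 100.82.38.128
Yes, 100.82.38.217 is in 100.82.38.128/25


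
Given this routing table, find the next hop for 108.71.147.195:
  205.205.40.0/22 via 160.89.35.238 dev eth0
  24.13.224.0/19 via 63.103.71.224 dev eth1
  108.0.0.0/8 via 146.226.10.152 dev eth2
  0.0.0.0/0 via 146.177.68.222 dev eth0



Longest prefix match for 108.71.147.195:
  /22 205.205.40.0: no
  /19 24.13.224.0: no
  /8 108.0.0.0: MATCH
  /0 0.0.0.0: MATCH
Selected: next-hop 146.226.10.152 via eth2 (matched /8)


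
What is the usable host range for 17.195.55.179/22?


Network: 17.195.52.0
Broadcast: 17.195.55.255
First usable = network + 1
Last usable = broadcast - 1
Range: 17.195.52.1 to 17.195.55.254


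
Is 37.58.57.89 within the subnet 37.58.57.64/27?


Subnet network: 37.58.57.64
Test IP AND mask: 37.58.57.64
Yes, 37.58.57.89 is in 37.58.57.64/27


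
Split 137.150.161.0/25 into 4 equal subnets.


New prefix = 25 + 2 = 27
Each subnet has 32 addresses
  137.150.161.0/27
  137.150.161.32/27
  137.150.161.64/27
  137.150.161.96/27
Subnets: 137.150.161.0/27, 137.150.161.32/27, 137.150.161.64/27, 137.150.161.96/27


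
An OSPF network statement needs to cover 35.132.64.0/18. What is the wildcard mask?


Subnet mask: 255.255.192.0
Wildcard = 255.255.255.255 - subnet mask
255 - 255 = 0
255 - 255 = 0
255 - 192 = 63
255 - 0 = 255
Wildcard: 0.0.63.255


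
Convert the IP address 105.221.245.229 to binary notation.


105 = 01101001
221 = 11011101
245 = 11110101
229 = 11100101
Binary: 01101001.11011101.11110101.11100101


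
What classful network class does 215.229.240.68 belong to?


First octet: 215
Binary: 11010111
110xxxxx -> Class C (192-223)
Class C, default mask 255.255.255.0 (/24)


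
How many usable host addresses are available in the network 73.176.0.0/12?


Host bits = 32 - 12 = 20
Total addresses = 2^20 = 1048576
Usable = total - 2 (network and broadcast)
Usable hosts: 1048574


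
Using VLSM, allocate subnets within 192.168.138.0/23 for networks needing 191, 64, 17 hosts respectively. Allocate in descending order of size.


191 hosts -> /24 (254 usable): 192.168.138.0/24
64 hosts -> /25 (126 usable): 192.168.139.0/25
17 hosts -> /27 (30 usable): 192.168.139.128/27
Allocation: 192.168.138.0/24 (191 hosts, 254 usable); 192.168.139.0/25 (64 hosts, 126 usable); 192.168.139.128/27 (17 hosts, 30 usable)


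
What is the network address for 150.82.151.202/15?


IP:   10010110.01010010.10010111.11001010
Mask: 11111111.11111110.00000000.00000000
AND operation:
Net:  10010110.01010010.00000000.00000000
Network: 150.82.0.0/15


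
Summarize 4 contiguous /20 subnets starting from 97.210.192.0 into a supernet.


Original prefix: /20
Number of subnets: 4 = 2^2
New prefix = 20 - 2 = 18
Supernet: 97.210.192.0/18


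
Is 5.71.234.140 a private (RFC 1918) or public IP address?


RFC 1918 private ranges:
  10.0.0.0/8 (10.0.0.0 - 10.255.255.255)
  172.16.0.0/12 (172.16.0.0 - 172.31.255.255)
  192.168.0.0/16 (192.168.0.0 - 192.168.255.255)
Public (not in any RFC 1918 range)


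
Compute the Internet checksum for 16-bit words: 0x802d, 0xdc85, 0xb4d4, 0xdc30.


Sum all words (with carry folding):
+ 0x802d = 0x802d
+ 0xdc85 = 0x5cb3
+ 0xb4d4 = 0x1188
+ 0xdc30 = 0xedb8
One's complement: ~0xedb8
Checksum = 0x1247


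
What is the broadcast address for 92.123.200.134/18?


Network: 92.123.192.0/18
Host bits = 14
Set all host bits to 1:
Broadcast: 92.123.255.255


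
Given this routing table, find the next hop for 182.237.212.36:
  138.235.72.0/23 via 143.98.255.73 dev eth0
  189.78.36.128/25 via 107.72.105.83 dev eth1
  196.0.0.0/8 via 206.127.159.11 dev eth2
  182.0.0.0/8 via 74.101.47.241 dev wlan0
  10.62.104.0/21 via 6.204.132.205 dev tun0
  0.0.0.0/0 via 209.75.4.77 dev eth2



Longest prefix match for 182.237.212.36:
  /23 138.235.72.0: no
  /25 189.78.36.128: no
  /8 196.0.0.0: no
  /8 182.0.0.0: MATCH
  /21 10.62.104.0: no
  /0 0.0.0.0: MATCH
Selected: next-hop 74.101.47.241 via wlan0 (matched /8)


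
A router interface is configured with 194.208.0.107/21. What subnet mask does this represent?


/21 means 21 network bits, 11 host bits
Binary: 11111111111111111111100000000000
Mask: 255.255.248.0


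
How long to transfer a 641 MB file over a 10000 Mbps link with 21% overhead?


Effective throughput = 10000 * (1 - 21/100) = 7900 Mbps
File size in Mb = 641 * 8 = 5128 Mb
Time = 5128 / 7900
Time = 0.6491 seconds


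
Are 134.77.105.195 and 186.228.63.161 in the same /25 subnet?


Mask: 255.255.255.128
134.77.105.195 AND mask = 134.77.105.128
186.228.63.161 AND mask = 186.228.63.128
No, different subnets (134.77.105.128 vs 186.228.63.128)


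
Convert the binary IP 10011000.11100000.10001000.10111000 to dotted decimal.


10011000 = 152
11100000 = 224
10001000 = 136
10111000 = 184
IP: 152.224.136.184


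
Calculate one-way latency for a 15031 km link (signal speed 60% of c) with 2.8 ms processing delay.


Speed = 0.6 * 3e5 km/s = 180000 km/s
Propagation delay = 15031 / 180000 = 0.0835 s = 83.5056 ms
Processing delay = 2.8 ms
Total one-way latency = 86.3056 ms


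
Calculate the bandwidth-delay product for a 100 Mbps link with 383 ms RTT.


BDP = bandwidth * RTT
= 100 Mbps * 383 ms
= 100 * 1e6 * 383 / 1000 bits
= 38300000 bits
= 4787500 bytes
= 4675.293 KB
BDP = 38300000 bits (4787500 bytes)


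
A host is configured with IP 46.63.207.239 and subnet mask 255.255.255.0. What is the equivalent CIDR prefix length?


Binary: 11111111.11111111.11111111.00000000
Count leading 1s
Prefix: /24


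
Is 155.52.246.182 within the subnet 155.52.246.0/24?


Subnet network: 155.52.246.0
Test IP AND mask: 155.52.246.0
Yes, 155.52.246.182 is in 155.52.246.0/24


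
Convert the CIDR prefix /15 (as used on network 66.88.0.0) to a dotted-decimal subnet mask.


/15 means 15 network bits, 17 host bits
Binary: 11111111111111100000000000000000
Mask: 255.254.0.0


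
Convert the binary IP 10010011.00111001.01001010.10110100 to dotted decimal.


10010011 = 147
00111001 = 57
01001010 = 74
10110100 = 180
IP: 147.57.74.180


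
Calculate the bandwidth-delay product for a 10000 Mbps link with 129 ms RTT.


BDP = bandwidth * RTT
= 10000 Mbps * 129 ms
= 10000 * 1e6 * 129 / 1000 bits
= 1290000000 bits
= 161250000 bytes
= 157470.7031 KB
BDP = 1290000000 bits (161250000 bytes)


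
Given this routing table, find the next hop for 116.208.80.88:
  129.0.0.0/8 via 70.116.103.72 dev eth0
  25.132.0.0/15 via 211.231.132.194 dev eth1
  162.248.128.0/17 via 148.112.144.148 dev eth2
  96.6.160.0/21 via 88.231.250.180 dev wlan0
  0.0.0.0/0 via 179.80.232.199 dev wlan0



Longest prefix match for 116.208.80.88:
  /8 129.0.0.0: no
  /15 25.132.0.0: no
  /17 162.248.128.0: no
  /21 96.6.160.0: no
  /0 0.0.0.0: MATCH
Selected: next-hop 179.80.232.199 via wlan0 (matched /0)


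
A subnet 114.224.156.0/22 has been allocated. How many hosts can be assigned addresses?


Host bits = 32 - 22 = 10
Total addresses = 2^10 = 1024
Usable = total - 2 (network and broadcast)
Usable hosts: 1022


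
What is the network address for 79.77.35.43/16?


IP:   01001111.01001101.00100011.00101011
Mask: 11111111.11111111.00000000.00000000
AND operation:
Net:  01001111.01001101.00000000.00000000
Network: 79.77.0.0/16


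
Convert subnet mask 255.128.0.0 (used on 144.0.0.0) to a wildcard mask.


Subnet mask: 255.128.0.0
Wildcard = 255.255.255.255 - subnet mask
255 - 255 = 0
255 - 128 = 127
255 - 0 = 255
255 - 0 = 255
Wildcard: 0.127.255.255


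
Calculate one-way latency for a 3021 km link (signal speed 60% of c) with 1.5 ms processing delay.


Speed = 0.6 * 3e5 km/s = 180000 km/s
Propagation delay = 3021 / 180000 = 0.0168 s = 16.7833 ms
Processing delay = 1.5 ms
Total one-way latency = 18.2833 ms


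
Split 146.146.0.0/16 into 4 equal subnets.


New prefix = 16 + 2 = 18
Each subnet has 16384 addresses
  146.146.0.0/18
  146.146.64.0/18
  146.146.128.0/18
  146.146.192.0/18
Subnets: 146.146.0.0/18, 146.146.64.0/18, 146.146.128.0/18, 146.146.192.0/18


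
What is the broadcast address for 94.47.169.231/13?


Network: 94.40.0.0/13
Host bits = 19
Set all host bits to 1:
Broadcast: 94.47.255.255


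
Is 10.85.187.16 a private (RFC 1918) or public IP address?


RFC 1918 private ranges:
  10.0.0.0/8 (10.0.0.0 - 10.255.255.255)
  172.16.0.0/12 (172.16.0.0 - 172.31.255.255)
  192.168.0.0/16 (192.168.0.0 - 192.168.255.255)
Private (in 10.0.0.0/8)


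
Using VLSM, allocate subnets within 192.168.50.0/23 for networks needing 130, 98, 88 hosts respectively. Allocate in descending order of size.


130 hosts -> /24 (254 usable): 192.168.50.0/24
98 hosts -> /25 (126 usable): 192.168.51.0/25
88 hosts -> /25 (126 usable): 192.168.51.128/25
Allocation: 192.168.50.0/24 (130 hosts, 254 usable); 192.168.51.0/25 (98 hosts, 126 usable); 192.168.51.128/25 (88 hosts, 126 usable)


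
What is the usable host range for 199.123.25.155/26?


Network: 199.123.25.128
Broadcast: 199.123.25.191
First usable = network + 1
Last usable = broadcast - 1
Range: 199.123.25.129 to 199.123.25.190


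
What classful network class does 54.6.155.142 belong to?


First octet: 54
Binary: 00110110
0xxxxxxx -> Class A (1-126)
Class A, default mask 255.0.0.0 (/8)


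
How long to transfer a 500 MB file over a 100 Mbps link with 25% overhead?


Effective throughput = 100 * (1 - 25/100) = 75 Mbps
File size in Mb = 500 * 8 = 4000 Mb
Time = 4000 / 75
Time = 53.3333 seconds


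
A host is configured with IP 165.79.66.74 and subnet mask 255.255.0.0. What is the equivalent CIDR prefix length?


Binary: 11111111.11111111.00000000.00000000
Count leading 1s
Prefix: /16


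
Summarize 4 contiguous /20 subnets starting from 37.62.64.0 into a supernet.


Original prefix: /20
Number of subnets: 4 = 2^2
New prefix = 20 - 2 = 18
Supernet: 37.62.64.0/18


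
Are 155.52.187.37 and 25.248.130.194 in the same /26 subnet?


Mask: 255.255.255.192
155.52.187.37 AND mask = 155.52.187.0
25.248.130.194 AND mask = 25.248.130.192
No, different subnets (155.52.187.0 vs 25.248.130.192)


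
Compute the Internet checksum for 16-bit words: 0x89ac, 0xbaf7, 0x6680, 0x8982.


Sum all words (with carry folding):
+ 0x89ac = 0x89ac
+ 0xbaf7 = 0x44a4
+ 0x6680 = 0xab24
+ 0x8982 = 0x34a7
One's complement: ~0x34a7
Checksum = 0xcb58


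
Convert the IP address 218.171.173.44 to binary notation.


218 = 11011010
171 = 10101011
173 = 10101101
44 = 00101100
Binary: 11011010.10101011.10101101.00101100


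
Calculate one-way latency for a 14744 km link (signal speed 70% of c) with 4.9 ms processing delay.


Speed = 0.7 * 3e5 km/s = 210000 km/s
Propagation delay = 14744 / 210000 = 0.0702 s = 70.2095 ms
Processing delay = 4.9 ms
Total one-way latency = 75.1095 ms


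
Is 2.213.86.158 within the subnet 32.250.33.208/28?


Subnet network: 32.250.33.208
Test IP AND mask: 2.213.86.144
No, 2.213.86.158 is not in 32.250.33.208/28


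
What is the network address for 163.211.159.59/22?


IP:   10100011.11010011.10011111.00111011
Mask: 11111111.11111111.11111100.00000000
AND operation:
Net:  10100011.11010011.10011100.00000000
Network: 163.211.156.0/22


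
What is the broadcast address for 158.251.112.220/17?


Network: 158.251.0.0/17
Host bits = 15
Set all host bits to 1:
Broadcast: 158.251.127.255


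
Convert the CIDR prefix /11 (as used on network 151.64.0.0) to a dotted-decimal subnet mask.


/11 means 11 network bits, 21 host bits
Binary: 11111111111000000000000000000000
Mask: 255.224.0.0


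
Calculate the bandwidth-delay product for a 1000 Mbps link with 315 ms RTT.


BDP = bandwidth * RTT
= 1000 Mbps * 315 ms
= 1000 * 1e6 * 315 / 1000 bits
= 315000000 bits
= 39375000 bytes
= 38452.1484 KB
BDP = 315000000 bits (39375000 bytes)


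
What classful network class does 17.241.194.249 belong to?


First octet: 17
Binary: 00010001
0xxxxxxx -> Class A (1-126)
Class A, default mask 255.0.0.0 (/8)


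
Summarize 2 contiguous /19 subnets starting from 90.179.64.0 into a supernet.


Original prefix: /19
Number of subnets: 2 = 2^1
New prefix = 19 - 1 = 18
Supernet: 90.179.64.0/18


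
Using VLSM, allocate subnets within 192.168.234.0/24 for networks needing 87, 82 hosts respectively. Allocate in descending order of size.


87 hosts -> /25 (126 usable): 192.168.234.0/25
82 hosts -> /25 (126 usable): 192.168.234.128/25
Allocation: 192.168.234.0/25 (87 hosts, 126 usable); 192.168.234.128/25 (82 hosts, 126 usable)


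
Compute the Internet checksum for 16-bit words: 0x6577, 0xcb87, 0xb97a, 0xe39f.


Sum all words (with carry folding):
+ 0x6577 = 0x6577
+ 0xcb87 = 0x30ff
+ 0xb97a = 0xea79
+ 0xe39f = 0xce19
One's complement: ~0xce19
Checksum = 0x31e6


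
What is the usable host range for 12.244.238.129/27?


Network: 12.244.238.128
Broadcast: 12.244.238.159
First usable = network + 1
Last usable = broadcast - 1
Range: 12.244.238.129 to 12.244.238.158


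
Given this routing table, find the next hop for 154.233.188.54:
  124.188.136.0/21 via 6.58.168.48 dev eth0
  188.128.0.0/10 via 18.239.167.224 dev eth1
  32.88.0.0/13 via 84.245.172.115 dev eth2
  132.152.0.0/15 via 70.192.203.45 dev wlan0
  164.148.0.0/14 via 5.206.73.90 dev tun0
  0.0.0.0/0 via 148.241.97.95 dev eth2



Longest prefix match for 154.233.188.54:
  /21 124.188.136.0: no
  /10 188.128.0.0: no
  /13 32.88.0.0: no
  /15 132.152.0.0: no
  /14 164.148.0.0: no
  /0 0.0.0.0: MATCH
Selected: next-hop 148.241.97.95 via eth2 (matched /0)


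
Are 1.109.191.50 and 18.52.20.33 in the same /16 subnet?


Mask: 255.255.0.0
1.109.191.50 AND mask = 1.109.0.0
18.52.20.33 AND mask = 18.52.0.0
No, different subnets (1.109.0.0 vs 18.52.0.0)


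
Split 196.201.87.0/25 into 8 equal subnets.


New prefix = 25 + 3 = 28
Each subnet has 16 addresses
  196.201.87.0/28
  196.201.87.16/28
  196.201.87.32/28
  196.201.87.48/28
  196.201.87.64/28
  196.201.87.80/28
  196.201.87.96/28
  196.201.87.112/28
Subnets: 196.201.87.0/28, 196.201.87.16/28, 196.201.87.32/28, 196.201.87.48/28, 196.201.87.64/28, 196.201.87.80/28, 196.201.87.96/28, 196.201.87.112/28


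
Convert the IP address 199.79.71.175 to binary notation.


199 = 11000111
79 = 01001111
71 = 01000111
175 = 10101111
Binary: 11000111.01001111.01000111.10101111


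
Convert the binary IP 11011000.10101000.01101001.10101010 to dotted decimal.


11011000 = 216
10101000 = 168
01101001 = 105
10101010 = 170
IP: 216.168.105.170


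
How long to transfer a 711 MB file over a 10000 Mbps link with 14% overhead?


Effective throughput = 10000 * (1 - 14/100) = 8600 Mbps
File size in Mb = 711 * 8 = 5688 Mb
Time = 5688 / 8600
Time = 0.6614 seconds


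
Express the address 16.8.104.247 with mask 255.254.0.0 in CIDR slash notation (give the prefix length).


Binary: 11111111.11111110.00000000.00000000
Count leading 1s
Prefix: /15


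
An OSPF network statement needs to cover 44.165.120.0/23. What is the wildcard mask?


Subnet mask: 255.255.254.0
Wildcard = 255.255.255.255 - subnet mask
255 - 255 = 0
255 - 255 = 0
255 - 254 = 1
255 - 0 = 255
Wildcard: 0.0.1.255


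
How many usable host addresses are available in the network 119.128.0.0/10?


Host bits = 32 - 10 = 22
Total addresses = 2^22 = 4194304
Usable = total - 2 (network and broadcast)
Usable hosts: 4194302


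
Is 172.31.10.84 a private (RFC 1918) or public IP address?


RFC 1918 private ranges:
  10.0.0.0/8 (10.0.0.0 - 10.255.255.255)
  172.16.0.0/12 (172.16.0.0 - 172.31.255.255)
  192.168.0.0/16 (192.168.0.0 - 192.168.255.255)
Private (in 172.16.0.0/12)


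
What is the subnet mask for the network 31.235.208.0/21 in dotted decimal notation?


/21 means 21 network bits, 11 host bits
Binary: 11111111111111111111100000000000
Mask: 255.255.248.0


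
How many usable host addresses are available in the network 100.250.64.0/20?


Host bits = 32 - 20 = 12
Total addresses = 2^12 = 4096
Usable = total - 2 (network and broadcast)
Usable hosts: 4094


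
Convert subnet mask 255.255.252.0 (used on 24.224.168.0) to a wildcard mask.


Subnet mask: 255.255.252.0
Wildcard = 255.255.255.255 - subnet mask
255 - 255 = 0
255 - 255 = 0
255 - 252 = 3
255 - 0 = 255
Wildcard: 0.0.3.255


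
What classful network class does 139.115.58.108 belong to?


First octet: 139
Binary: 10001011
10xxxxxx -> Class B (128-191)
Class B, default mask 255.255.0.0 (/16)


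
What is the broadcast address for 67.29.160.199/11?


Network: 67.0.0.0/11
Host bits = 21
Set all host bits to 1:
Broadcast: 67.31.255.255


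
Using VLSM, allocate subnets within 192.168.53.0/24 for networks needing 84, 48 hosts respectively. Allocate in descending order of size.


84 hosts -> /25 (126 usable): 192.168.53.0/25
48 hosts -> /26 (62 usable): 192.168.53.128/26
Allocation: 192.168.53.0/25 (84 hosts, 126 usable); 192.168.53.128/26 (48 hosts, 62 usable)


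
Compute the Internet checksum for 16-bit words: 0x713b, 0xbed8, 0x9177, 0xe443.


Sum all words (with carry folding):
+ 0x713b = 0x713b
+ 0xbed8 = 0x3014
+ 0x9177 = 0xc18b
+ 0xe443 = 0xa5cf
One's complement: ~0xa5cf
Checksum = 0x5a30


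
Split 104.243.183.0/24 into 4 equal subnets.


New prefix = 24 + 2 = 26
Each subnet has 64 addresses
  104.243.183.0/26
  104.243.183.64/26
  104.243.183.128/26
  104.243.183.192/26
Subnets: 104.243.183.0/26, 104.243.183.64/26, 104.243.183.128/26, 104.243.183.192/26


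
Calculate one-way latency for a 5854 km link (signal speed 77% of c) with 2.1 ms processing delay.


Speed = 0.77 * 3e5 km/s = 231000 km/s
Propagation delay = 5854 / 231000 = 0.0253 s = 25.342 ms
Processing delay = 2.1 ms
Total one-way latency = 27.442 ms


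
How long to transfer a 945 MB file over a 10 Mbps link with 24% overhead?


Effective throughput = 10 * (1 - 24/100) = 7.6 Mbps
File size in Mb = 945 * 8 = 7560 Mb
Time = 7560 / 7.6
Time = 994.7368 seconds


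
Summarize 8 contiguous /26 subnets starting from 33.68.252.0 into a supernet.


Original prefix: /26
Number of subnets: 8 = 2^3
New prefix = 26 - 3 = 23
Supernet: 33.68.252.0/23


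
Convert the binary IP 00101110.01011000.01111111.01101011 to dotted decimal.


00101110 = 46
01011000 = 88
01111111 = 127
01101011 = 107
IP: 46.88.127.107


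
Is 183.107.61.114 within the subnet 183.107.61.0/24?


Subnet network: 183.107.61.0
Test IP AND mask: 183.107.61.0
Yes, 183.107.61.114 is in 183.107.61.0/24


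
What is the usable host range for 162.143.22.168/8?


Network: 162.0.0.0
Broadcast: 162.255.255.255
First usable = network + 1
Last usable = broadcast - 1
Range: 162.0.0.1 to 162.255.255.254


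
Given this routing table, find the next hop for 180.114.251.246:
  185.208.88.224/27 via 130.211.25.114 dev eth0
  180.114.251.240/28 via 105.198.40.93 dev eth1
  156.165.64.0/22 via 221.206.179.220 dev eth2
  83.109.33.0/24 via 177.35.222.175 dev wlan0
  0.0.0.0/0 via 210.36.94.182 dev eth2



Longest prefix match for 180.114.251.246:
  /27 185.208.88.224: no
  /28 180.114.251.240: MATCH
  /22 156.165.64.0: no
  /24 83.109.33.0: no
  /0 0.0.0.0: MATCH
Selected: next-hop 105.198.40.93 via eth1 (matched /28)


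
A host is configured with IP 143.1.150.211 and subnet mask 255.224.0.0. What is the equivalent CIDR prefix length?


Binary: 11111111.11100000.00000000.00000000
Count leading 1s
Prefix: /11


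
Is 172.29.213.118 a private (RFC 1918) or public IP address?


RFC 1918 private ranges:
  10.0.0.0/8 (10.0.0.0 - 10.255.255.255)
  172.16.0.0/12 (172.16.0.0 - 172.31.255.255)
  192.168.0.0/16 (192.168.0.0 - 192.168.255.255)
Private (in 172.16.0.0/12)


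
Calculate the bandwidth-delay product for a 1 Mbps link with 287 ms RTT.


BDP = bandwidth * RTT
= 1 Mbps * 287 ms
= 1 * 1e6 * 287 / 1000 bits
= 287000 bits
= 35875 bytes
= 35.0342 KB
BDP = 287000 bits (35875 bytes)


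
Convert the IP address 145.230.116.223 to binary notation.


145 = 10010001
230 = 11100110
116 = 01110100
223 = 11011111
Binary: 10010001.11100110.01110100.11011111


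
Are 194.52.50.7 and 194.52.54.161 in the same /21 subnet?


Mask: 255.255.248.0
194.52.50.7 AND mask = 194.52.48.0
194.52.54.161 AND mask = 194.52.48.0
Yes, same subnet (194.52.48.0)


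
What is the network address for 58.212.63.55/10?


IP:   00111010.11010100.00111111.00110111
Mask: 11111111.11000000.00000000.00000000
AND operation:
Net:  00111010.11000000.00000000.00000000
Network: 58.192.0.0/10


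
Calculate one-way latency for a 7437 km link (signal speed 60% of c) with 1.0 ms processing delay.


Speed = 0.6 * 3e5 km/s = 180000 km/s
Propagation delay = 7437 / 180000 = 0.0413 s = 41.3167 ms
Processing delay = 1.0 ms
Total one-way latency = 42.3167 ms


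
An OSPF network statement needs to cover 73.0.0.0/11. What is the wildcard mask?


Subnet mask: 255.224.0.0
Wildcard = 255.255.255.255 - subnet mask
255 - 255 = 0
255 - 224 = 31
255 - 0 = 255
255 - 0 = 255
Wildcard: 0.31.255.255


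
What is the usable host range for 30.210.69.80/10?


Network: 30.192.0.0
Broadcast: 30.255.255.255
First usable = network + 1
Last usable = broadcast - 1
Range: 30.192.0.1 to 30.255.255.254


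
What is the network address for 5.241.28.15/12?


IP:   00000101.11110001.00011100.00001111
Mask: 11111111.11110000.00000000.00000000
AND operation:
Net:  00000101.11110000.00000000.00000000
Network: 5.240.0.0/12


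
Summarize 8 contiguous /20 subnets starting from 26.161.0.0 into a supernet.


Original prefix: /20
Number of subnets: 8 = 2^3
New prefix = 20 - 3 = 17
Supernet: 26.161.0.0/17


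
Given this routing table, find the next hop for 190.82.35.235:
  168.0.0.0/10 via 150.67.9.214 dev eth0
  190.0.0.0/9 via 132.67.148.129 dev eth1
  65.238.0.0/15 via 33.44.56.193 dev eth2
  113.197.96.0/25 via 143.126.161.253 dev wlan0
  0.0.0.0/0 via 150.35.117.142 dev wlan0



Longest prefix match for 190.82.35.235:
  /10 168.0.0.0: no
  /9 190.0.0.0: MATCH
  /15 65.238.0.0: no
  /25 113.197.96.0: no
  /0 0.0.0.0: MATCH
Selected: next-hop 132.67.148.129 via eth1 (matched /9)


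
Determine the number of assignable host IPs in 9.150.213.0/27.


Host bits = 32 - 27 = 5
Total addresses = 2^5 = 32
Usable = total - 2 (network and broadcast)
Usable hosts: 30


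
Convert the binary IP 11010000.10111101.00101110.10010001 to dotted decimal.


11010000 = 208
10111101 = 189
00101110 = 46
10010001 = 145
IP: 208.189.46.145


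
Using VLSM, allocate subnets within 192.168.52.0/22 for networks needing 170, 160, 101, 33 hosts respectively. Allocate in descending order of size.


170 hosts -> /24 (254 usable): 192.168.52.0/24
160 hosts -> /24 (254 usable): 192.168.53.0/24
101 hosts -> /25 (126 usable): 192.168.54.0/25
33 hosts -> /26 (62 usable): 192.168.54.128/26
Allocation: 192.168.52.0/24 (170 hosts, 254 usable); 192.168.53.0/24 (160 hosts, 254 usable); 192.168.54.0/25 (101 hosts, 126 usable); 192.168.54.128/26 (33 hosts, 62 usable)


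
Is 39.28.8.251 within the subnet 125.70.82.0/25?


Subnet network: 125.70.82.0
Test IP AND mask: 39.28.8.128
No, 39.28.8.251 is not in 125.70.82.0/25


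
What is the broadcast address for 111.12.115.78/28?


Network: 111.12.115.64/28
Host bits = 4
Set all host bits to 1:
Broadcast: 111.12.115.79


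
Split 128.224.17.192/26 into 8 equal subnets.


New prefix = 26 + 3 = 29
Each subnet has 8 addresses
  128.224.17.192/29
  128.224.17.200/29
  128.224.17.208/29
  128.224.17.216/29
  128.224.17.224/29
  128.224.17.232/29
  128.224.17.240/29
  128.224.17.248/29
Subnets: 128.224.17.192/29, 128.224.17.200/29, 128.224.17.208/29, 128.224.17.216/29, 128.224.17.224/29, 128.224.17.232/29, 128.224.17.240/29, 128.224.17.248/29


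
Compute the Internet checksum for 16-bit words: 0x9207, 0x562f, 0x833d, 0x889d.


Sum all words (with carry folding):
+ 0x9207 = 0x9207
+ 0x562f = 0xe836
+ 0x833d = 0x6b74
+ 0x889d = 0xf411
One's complement: ~0xf411
Checksum = 0x0bee


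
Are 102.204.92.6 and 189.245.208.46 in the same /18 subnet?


Mask: 255.255.192.0
102.204.92.6 AND mask = 102.204.64.0
189.245.208.46 AND mask = 189.245.192.0
No, different subnets (102.204.64.0 vs 189.245.192.0)


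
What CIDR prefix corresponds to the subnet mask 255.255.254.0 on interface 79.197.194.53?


Binary: 11111111.11111111.11111110.00000000
Count leading 1s
Prefix: /23


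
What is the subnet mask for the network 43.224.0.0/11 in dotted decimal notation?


/11 means 11 network bits, 21 host bits
Binary: 11111111111000000000000000000000
Mask: 255.224.0.0


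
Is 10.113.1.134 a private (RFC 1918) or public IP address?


RFC 1918 private ranges:
  10.0.0.0/8 (10.0.0.0 - 10.255.255.255)
  172.16.0.0/12 (172.16.0.0 - 172.31.255.255)
  192.168.0.0/16 (192.168.0.0 - 192.168.255.255)
Private (in 10.0.0.0/8)


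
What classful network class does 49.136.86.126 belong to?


First octet: 49
Binary: 00110001
0xxxxxxx -> Class A (1-126)
Class A, default mask 255.0.0.0 (/8)


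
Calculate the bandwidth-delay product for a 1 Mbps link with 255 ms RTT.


BDP = bandwidth * RTT
= 1 Mbps * 255 ms
= 1 * 1e6 * 255 / 1000 bits
= 255000 bits
= 31875 bytes
= 31.1279 KB
BDP = 255000 bits (31875 bytes)


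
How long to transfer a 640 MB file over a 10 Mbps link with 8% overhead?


Effective throughput = 10 * (1 - 8/100) = 9.2 Mbps
File size in Mb = 640 * 8 = 5120 Mb
Time = 5120 / 9.2
Time = 556.5217 seconds


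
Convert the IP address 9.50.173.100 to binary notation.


9 = 00001001
50 = 00110010
173 = 10101101
100 = 01100100
Binary: 00001001.00110010.10101101.01100100


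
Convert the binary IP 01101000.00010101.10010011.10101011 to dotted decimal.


01101000 = 104
00010101 = 21
10010011 = 147
10101011 = 171
IP: 104.21.147.171


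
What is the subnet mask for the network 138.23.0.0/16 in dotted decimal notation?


/16 means 16 network bits, 16 host bits
Binary: 11111111111111110000000000000000
Mask: 255.255.0.0


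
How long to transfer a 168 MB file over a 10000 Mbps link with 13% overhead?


Effective throughput = 10000 * (1 - 13/100) = 8700 Mbps
File size in Mb = 168 * 8 = 1344 Mb
Time = 1344 / 8700
Time = 0.1545 seconds


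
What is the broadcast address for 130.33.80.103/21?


Network: 130.33.80.0/21
Host bits = 11
Set all host bits to 1:
Broadcast: 130.33.87.255


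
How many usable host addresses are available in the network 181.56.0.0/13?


Host bits = 32 - 13 = 19
Total addresses = 2^19 = 524288
Usable = total - 2 (network and broadcast)
Usable hosts: 524286


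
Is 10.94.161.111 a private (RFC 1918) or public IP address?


RFC 1918 private ranges:
  10.0.0.0/8 (10.0.0.0 - 10.255.255.255)
  172.16.0.0/12 (172.16.0.0 - 172.31.255.255)
  192.168.0.0/16 (192.168.0.0 - 192.168.255.255)
Private (in 10.0.0.0/8)


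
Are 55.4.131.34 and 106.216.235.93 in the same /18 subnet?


Mask: 255.255.192.0
55.4.131.34 AND mask = 55.4.128.0
106.216.235.93 AND mask = 106.216.192.0
No, different subnets (55.4.128.0 vs 106.216.192.0)


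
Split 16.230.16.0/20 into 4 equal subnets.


New prefix = 20 + 2 = 22
Each subnet has 1024 addresses
  16.230.16.0/22
  16.230.20.0/22
  16.230.24.0/22
  16.230.28.0/22
Subnets: 16.230.16.0/22, 16.230.20.0/22, 16.230.24.0/22, 16.230.28.0/22


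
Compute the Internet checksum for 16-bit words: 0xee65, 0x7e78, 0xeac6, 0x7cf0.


Sum all words (with carry folding):
+ 0xee65 = 0xee65
+ 0x7e78 = 0x6cde
+ 0xeac6 = 0x57a5
+ 0x7cf0 = 0xd495
One's complement: ~0xd495
Checksum = 0x2b6a


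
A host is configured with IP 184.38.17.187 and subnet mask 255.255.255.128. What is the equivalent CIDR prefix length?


Binary: 11111111.11111111.11111111.10000000
Count leading 1s
Prefix: /25


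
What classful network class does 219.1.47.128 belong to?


First octet: 219
Binary: 11011011
110xxxxx -> Class C (192-223)
Class C, default mask 255.255.255.0 (/24)


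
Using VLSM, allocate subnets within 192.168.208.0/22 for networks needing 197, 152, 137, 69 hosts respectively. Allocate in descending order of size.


197 hosts -> /24 (254 usable): 192.168.208.0/24
152 hosts -> /24 (254 usable): 192.168.209.0/24
137 hosts -> /24 (254 usable): 192.168.210.0/24
69 hosts -> /25 (126 usable): 192.168.211.0/25
Allocation: 192.168.208.0/24 (197 hosts, 254 usable); 192.168.209.0/24 (152 hosts, 254 usable); 192.168.210.0/24 (137 hosts, 254 usable); 192.168.211.0/25 (69 hosts, 126 usable)


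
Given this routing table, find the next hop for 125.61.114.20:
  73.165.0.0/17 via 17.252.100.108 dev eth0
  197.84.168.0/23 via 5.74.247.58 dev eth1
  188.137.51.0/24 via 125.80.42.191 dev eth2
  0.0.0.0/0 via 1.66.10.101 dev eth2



Longest prefix match for 125.61.114.20:
  /17 73.165.0.0: no
  /23 197.84.168.0: no
  /24 188.137.51.0: no
  /0 0.0.0.0: MATCH
Selected: next-hop 1.66.10.101 via eth2 (matched /0)


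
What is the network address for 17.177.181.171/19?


IP:   00010001.10110001.10110101.10101011
Mask: 11111111.11111111.11100000.00000000
AND operation:
Net:  00010001.10110001.10100000.00000000
Network: 17.177.160.0/19


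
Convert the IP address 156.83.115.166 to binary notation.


156 = 10011100
83 = 01010011
115 = 01110011
166 = 10100110
Binary: 10011100.01010011.01110011.10100110


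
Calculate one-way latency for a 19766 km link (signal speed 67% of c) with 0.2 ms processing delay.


Speed = 0.67 * 3e5 km/s = 201000 km/s
Propagation delay = 19766 / 201000 = 0.0983 s = 98.3383 ms
Processing delay = 0.2 ms
Total one-way latency = 98.5383 ms


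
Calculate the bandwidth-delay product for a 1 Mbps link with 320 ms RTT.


BDP = bandwidth * RTT
= 1 Mbps * 320 ms
= 1 * 1e6 * 320 / 1000 bits
= 320000 bits
= 40000 bytes
= 39.0625 KB
BDP = 320000 bits (40000 bytes)


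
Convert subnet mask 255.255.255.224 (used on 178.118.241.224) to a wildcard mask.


Subnet mask: 255.255.255.224
Wildcard = 255.255.255.255 - subnet mask
255 - 255 = 0
255 - 255 = 0
255 - 255 = 0
255 - 224 = 31
Wildcard: 0.0.0.31


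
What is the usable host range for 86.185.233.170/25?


Network: 86.185.233.128
Broadcast: 86.185.233.255
First usable = network + 1
Last usable = broadcast - 1
Range: 86.185.233.129 to 86.185.233.254


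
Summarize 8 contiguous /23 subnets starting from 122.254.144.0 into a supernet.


Original prefix: /23
Number of subnets: 8 = 2^3
New prefix = 23 - 3 = 20
Supernet: 122.254.144.0/20


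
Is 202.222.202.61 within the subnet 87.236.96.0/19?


Subnet network: 87.236.96.0
Test IP AND mask: 202.222.192.0
No, 202.222.202.61 is not in 87.236.96.0/19


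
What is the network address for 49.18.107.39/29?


IP:   00110001.00010010.01101011.00100111
Mask: 11111111.11111111.11111111.11111000
AND operation:
Net:  00110001.00010010.01101011.00100000
Network: 49.18.107.32/29


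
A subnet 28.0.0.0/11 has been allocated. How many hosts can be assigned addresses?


Host bits = 32 - 11 = 21
Total addresses = 2^21 = 2097152
Usable = total - 2 (network and broadcast)
Usable hosts: 2097150


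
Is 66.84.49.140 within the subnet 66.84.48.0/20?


Subnet network: 66.84.48.0
Test IP AND mask: 66.84.48.0
Yes, 66.84.49.140 is in 66.84.48.0/20


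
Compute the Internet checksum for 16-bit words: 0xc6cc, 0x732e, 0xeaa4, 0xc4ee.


Sum all words (with carry folding):
+ 0xc6cc = 0xc6cc
+ 0x732e = 0x39fb
+ 0xeaa4 = 0x24a0
+ 0xc4ee = 0xe98e
One's complement: ~0xe98e
Checksum = 0x1671


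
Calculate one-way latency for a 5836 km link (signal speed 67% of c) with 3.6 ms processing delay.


Speed = 0.67 * 3e5 km/s = 201000 km/s
Propagation delay = 5836 / 201000 = 0.029 s = 29.0348 ms
Processing delay = 3.6 ms
Total one-way latency = 32.6348 ms


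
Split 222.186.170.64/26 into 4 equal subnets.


New prefix = 26 + 2 = 28
Each subnet has 16 addresses
  222.186.170.64/28
  222.186.170.80/28
  222.186.170.96/28
  222.186.170.112/28
Subnets: 222.186.170.64/28, 222.186.170.80/28, 222.186.170.96/28, 222.186.170.112/28


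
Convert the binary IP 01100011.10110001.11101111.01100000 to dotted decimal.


01100011 = 99
10110001 = 177
11101111 = 239
01100000 = 96
IP: 99.177.239.96


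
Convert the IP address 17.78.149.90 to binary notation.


17 = 00010001
78 = 01001110
149 = 10010101
90 = 01011010
Binary: 00010001.01001110.10010101.01011010


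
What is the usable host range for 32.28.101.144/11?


Network: 32.0.0.0
Broadcast: 32.31.255.255
First usable = network + 1
Last usable = broadcast - 1
Range: 32.0.0.1 to 32.31.255.254


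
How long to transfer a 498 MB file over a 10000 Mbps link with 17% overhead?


Effective throughput = 10000 * (1 - 17/100) = 8300 Mbps
File size in Mb = 498 * 8 = 3984 Mb
Time = 3984 / 8300
Time = 0.48 seconds


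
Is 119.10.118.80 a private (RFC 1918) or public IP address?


RFC 1918 private ranges:
  10.0.0.0/8 (10.0.0.0 - 10.255.255.255)
  172.16.0.0/12 (172.16.0.0 - 172.31.255.255)
  192.168.0.0/16 (192.168.0.0 - 192.168.255.255)
Public (not in any RFC 1918 range)


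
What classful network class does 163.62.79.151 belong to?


First octet: 163
Binary: 10100011
10xxxxxx -> Class B (128-191)
Class B, default mask 255.255.0.0 (/16)


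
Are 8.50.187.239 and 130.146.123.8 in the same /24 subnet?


Mask: 255.255.255.0
8.50.187.239 AND mask = 8.50.187.0
130.146.123.8 AND mask = 130.146.123.0
No, different subnets (8.50.187.0 vs 130.146.123.0)


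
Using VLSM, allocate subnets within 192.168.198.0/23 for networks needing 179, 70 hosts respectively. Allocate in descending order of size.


179 hosts -> /24 (254 usable): 192.168.198.0/24
70 hosts -> /25 (126 usable): 192.168.199.0/25
Allocation: 192.168.198.0/24 (179 hosts, 254 usable); 192.168.199.0/25 (70 hosts, 126 usable)


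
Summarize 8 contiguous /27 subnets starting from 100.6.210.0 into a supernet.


Original prefix: /27
Number of subnets: 8 = 2^3
New prefix = 27 - 3 = 24
Supernet: 100.6.210.0/24


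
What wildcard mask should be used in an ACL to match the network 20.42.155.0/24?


Subnet mask: 255.255.255.0
Wildcard = 255.255.255.255 - subnet mask
255 - 255 = 0
255 - 255 = 0
255 - 255 = 0
255 - 0 = 255
Wildcard: 0.0.0.255


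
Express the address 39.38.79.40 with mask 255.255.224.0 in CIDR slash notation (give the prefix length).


Binary: 11111111.11111111.11100000.00000000
Count leading 1s
Prefix: /19


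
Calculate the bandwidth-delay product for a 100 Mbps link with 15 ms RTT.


BDP = bandwidth * RTT
= 100 Mbps * 15 ms
= 100 * 1e6 * 15 / 1000 bits
= 1500000 bits
= 187500 bytes
= 183.1055 KB
BDP = 1500000 bits (187500 bytes)


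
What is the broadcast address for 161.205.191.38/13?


Network: 161.200.0.0/13
Host bits = 19
Set all host bits to 1:
Broadcast: 161.207.255.255


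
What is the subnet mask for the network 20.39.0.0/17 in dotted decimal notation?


/17 means 17 network bits, 15 host bits
Binary: 11111111111111111000000000000000
Mask: 255.255.128.0


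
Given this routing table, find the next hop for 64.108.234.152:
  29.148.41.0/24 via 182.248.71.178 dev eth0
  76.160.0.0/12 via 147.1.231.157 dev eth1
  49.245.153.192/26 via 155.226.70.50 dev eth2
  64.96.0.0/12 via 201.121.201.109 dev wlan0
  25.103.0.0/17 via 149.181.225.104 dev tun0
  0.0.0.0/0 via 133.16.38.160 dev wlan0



Longest prefix match for 64.108.234.152:
  /24 29.148.41.0: no
  /12 76.160.0.0: no
  /26 49.245.153.192: no
  /12 64.96.0.0: MATCH
  /17 25.103.0.0: no
  /0 0.0.0.0: MATCH
Selected: next-hop 201.121.201.109 via wlan0 (matched /12)


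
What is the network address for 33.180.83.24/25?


IP:   00100001.10110100.01010011.00011000
Mask: 11111111.11111111.11111111.10000000
AND operation:
Net:  00100001.10110100.01010011.00000000
Network: 33.180.83.0/25


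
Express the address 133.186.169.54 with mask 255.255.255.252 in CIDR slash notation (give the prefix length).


Binary: 11111111.11111111.11111111.11111100
Count leading 1s
Prefix: /30


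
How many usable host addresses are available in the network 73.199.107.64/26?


Host bits = 32 - 26 = 6
Total addresses = 2^6 = 64
Usable = total - 2 (network and broadcast)
Usable hosts: 62


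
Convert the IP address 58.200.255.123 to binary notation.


58 = 00111010
200 = 11001000
255 = 11111111
123 = 01111011
Binary: 00111010.11001000.11111111.01111011
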